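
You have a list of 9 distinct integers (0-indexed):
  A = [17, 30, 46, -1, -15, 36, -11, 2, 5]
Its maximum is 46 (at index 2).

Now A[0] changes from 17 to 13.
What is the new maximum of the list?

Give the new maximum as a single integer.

Answer: 46

Derivation:
Old max = 46 (at index 2)
Change: A[0] 17 -> 13
Changed element was NOT the old max.
  New max = max(old_max, new_val) = max(46, 13) = 46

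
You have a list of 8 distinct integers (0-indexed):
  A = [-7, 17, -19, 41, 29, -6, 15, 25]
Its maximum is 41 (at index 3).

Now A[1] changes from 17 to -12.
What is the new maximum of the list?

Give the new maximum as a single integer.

Answer: 41

Derivation:
Old max = 41 (at index 3)
Change: A[1] 17 -> -12
Changed element was NOT the old max.
  New max = max(old_max, new_val) = max(41, -12) = 41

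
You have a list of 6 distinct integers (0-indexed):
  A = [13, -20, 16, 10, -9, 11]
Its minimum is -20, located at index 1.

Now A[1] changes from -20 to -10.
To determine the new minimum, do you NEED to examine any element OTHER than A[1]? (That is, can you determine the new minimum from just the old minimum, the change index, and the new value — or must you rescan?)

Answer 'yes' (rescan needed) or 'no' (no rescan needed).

Answer: yes

Derivation:
Old min = -20 at index 1
Change at index 1: -20 -> -10
Index 1 WAS the min and new value -10 > old min -20. Must rescan other elements to find the new min.
Needs rescan: yes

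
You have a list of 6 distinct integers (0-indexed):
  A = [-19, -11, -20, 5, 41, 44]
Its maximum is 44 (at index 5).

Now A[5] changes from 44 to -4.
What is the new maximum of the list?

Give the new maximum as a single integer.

Answer: 41

Derivation:
Old max = 44 (at index 5)
Change: A[5] 44 -> -4
Changed element WAS the max -> may need rescan.
  Max of remaining elements: 41
  New max = max(-4, 41) = 41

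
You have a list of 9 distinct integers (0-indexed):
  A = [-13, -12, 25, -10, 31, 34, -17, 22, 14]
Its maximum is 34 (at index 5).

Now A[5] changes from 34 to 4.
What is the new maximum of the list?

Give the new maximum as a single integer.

Old max = 34 (at index 5)
Change: A[5] 34 -> 4
Changed element WAS the max -> may need rescan.
  Max of remaining elements: 31
  New max = max(4, 31) = 31

Answer: 31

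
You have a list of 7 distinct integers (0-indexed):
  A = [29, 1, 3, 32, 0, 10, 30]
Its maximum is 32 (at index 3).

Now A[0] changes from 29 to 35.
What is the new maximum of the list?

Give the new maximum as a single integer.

Answer: 35

Derivation:
Old max = 32 (at index 3)
Change: A[0] 29 -> 35
Changed element was NOT the old max.
  New max = max(old_max, new_val) = max(32, 35) = 35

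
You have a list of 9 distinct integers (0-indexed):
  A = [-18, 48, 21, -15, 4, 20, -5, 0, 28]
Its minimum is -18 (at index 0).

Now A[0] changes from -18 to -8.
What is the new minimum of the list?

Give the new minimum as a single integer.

Answer: -15

Derivation:
Old min = -18 (at index 0)
Change: A[0] -18 -> -8
Changed element WAS the min. Need to check: is -8 still <= all others?
  Min of remaining elements: -15
  New min = min(-8, -15) = -15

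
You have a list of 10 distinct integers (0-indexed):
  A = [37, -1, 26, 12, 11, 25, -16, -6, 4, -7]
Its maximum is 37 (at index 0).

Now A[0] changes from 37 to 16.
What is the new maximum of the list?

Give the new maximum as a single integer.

Answer: 26

Derivation:
Old max = 37 (at index 0)
Change: A[0] 37 -> 16
Changed element WAS the max -> may need rescan.
  Max of remaining elements: 26
  New max = max(16, 26) = 26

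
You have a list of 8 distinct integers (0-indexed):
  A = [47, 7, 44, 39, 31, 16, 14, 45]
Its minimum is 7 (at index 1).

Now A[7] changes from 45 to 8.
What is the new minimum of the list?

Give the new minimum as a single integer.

Answer: 7

Derivation:
Old min = 7 (at index 1)
Change: A[7] 45 -> 8
Changed element was NOT the old min.
  New min = min(old_min, new_val) = min(7, 8) = 7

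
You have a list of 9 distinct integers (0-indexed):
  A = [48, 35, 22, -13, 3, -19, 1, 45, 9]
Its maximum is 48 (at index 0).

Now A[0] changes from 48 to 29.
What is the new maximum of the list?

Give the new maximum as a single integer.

Old max = 48 (at index 0)
Change: A[0] 48 -> 29
Changed element WAS the max -> may need rescan.
  Max of remaining elements: 45
  New max = max(29, 45) = 45

Answer: 45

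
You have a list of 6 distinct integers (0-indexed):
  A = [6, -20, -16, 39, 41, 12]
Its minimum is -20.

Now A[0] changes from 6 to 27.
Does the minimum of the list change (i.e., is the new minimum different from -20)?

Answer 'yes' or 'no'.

Answer: no

Derivation:
Old min = -20
Change: A[0] 6 -> 27
Changed element was NOT the min; min changes only if 27 < -20.
New min = -20; changed? no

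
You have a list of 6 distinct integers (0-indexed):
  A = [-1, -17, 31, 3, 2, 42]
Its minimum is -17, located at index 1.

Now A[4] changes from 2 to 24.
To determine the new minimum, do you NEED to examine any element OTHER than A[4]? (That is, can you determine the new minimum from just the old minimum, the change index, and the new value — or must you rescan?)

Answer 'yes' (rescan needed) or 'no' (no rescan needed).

Answer: no

Derivation:
Old min = -17 at index 1
Change at index 4: 2 -> 24
Index 4 was NOT the min. New min = min(-17, 24). No rescan of other elements needed.
Needs rescan: no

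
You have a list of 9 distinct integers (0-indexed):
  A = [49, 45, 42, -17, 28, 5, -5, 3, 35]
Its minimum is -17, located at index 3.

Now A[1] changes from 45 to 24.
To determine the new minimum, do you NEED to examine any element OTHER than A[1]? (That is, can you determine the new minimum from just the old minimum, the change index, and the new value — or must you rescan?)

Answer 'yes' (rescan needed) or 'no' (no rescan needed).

Answer: no

Derivation:
Old min = -17 at index 3
Change at index 1: 45 -> 24
Index 1 was NOT the min. New min = min(-17, 24). No rescan of other elements needed.
Needs rescan: no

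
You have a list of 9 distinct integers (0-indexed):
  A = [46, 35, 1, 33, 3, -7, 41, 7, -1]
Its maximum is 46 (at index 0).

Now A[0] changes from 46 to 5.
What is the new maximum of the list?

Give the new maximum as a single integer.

Old max = 46 (at index 0)
Change: A[0] 46 -> 5
Changed element WAS the max -> may need rescan.
  Max of remaining elements: 41
  New max = max(5, 41) = 41

Answer: 41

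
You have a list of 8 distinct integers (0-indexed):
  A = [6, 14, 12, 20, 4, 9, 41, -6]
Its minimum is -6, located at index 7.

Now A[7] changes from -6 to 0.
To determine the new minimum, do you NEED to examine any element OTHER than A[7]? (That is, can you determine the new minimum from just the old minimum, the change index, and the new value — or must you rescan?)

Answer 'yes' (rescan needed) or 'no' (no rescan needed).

Old min = -6 at index 7
Change at index 7: -6 -> 0
Index 7 WAS the min and new value 0 > old min -6. Must rescan other elements to find the new min.
Needs rescan: yes

Answer: yes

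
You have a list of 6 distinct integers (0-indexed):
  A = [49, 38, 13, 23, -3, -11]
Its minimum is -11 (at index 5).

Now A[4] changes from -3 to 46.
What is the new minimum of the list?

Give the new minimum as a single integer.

Old min = -11 (at index 5)
Change: A[4] -3 -> 46
Changed element was NOT the old min.
  New min = min(old_min, new_val) = min(-11, 46) = -11

Answer: -11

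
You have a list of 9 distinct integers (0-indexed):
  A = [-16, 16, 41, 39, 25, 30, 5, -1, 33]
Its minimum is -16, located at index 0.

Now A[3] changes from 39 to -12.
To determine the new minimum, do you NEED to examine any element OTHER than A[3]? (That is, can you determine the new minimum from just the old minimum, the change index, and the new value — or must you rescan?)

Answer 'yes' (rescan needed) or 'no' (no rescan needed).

Old min = -16 at index 0
Change at index 3: 39 -> -12
Index 3 was NOT the min. New min = min(-16, -12). No rescan of other elements needed.
Needs rescan: no

Answer: no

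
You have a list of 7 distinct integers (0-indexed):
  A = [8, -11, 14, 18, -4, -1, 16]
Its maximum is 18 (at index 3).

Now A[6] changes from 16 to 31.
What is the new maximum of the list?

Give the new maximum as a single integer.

Answer: 31

Derivation:
Old max = 18 (at index 3)
Change: A[6] 16 -> 31
Changed element was NOT the old max.
  New max = max(old_max, new_val) = max(18, 31) = 31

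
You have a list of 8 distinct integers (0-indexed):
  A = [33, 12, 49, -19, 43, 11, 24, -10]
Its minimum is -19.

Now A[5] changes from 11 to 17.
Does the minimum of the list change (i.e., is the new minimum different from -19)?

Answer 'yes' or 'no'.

Old min = -19
Change: A[5] 11 -> 17
Changed element was NOT the min; min changes only if 17 < -19.
New min = -19; changed? no

Answer: no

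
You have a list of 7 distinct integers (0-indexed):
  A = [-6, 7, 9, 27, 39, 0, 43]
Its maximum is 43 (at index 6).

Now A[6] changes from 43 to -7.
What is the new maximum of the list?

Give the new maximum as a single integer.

Old max = 43 (at index 6)
Change: A[6] 43 -> -7
Changed element WAS the max -> may need rescan.
  Max of remaining elements: 39
  New max = max(-7, 39) = 39

Answer: 39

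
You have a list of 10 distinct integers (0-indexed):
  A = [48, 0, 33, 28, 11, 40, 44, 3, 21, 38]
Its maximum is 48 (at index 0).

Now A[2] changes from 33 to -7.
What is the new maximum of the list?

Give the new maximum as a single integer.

Answer: 48

Derivation:
Old max = 48 (at index 0)
Change: A[2] 33 -> -7
Changed element was NOT the old max.
  New max = max(old_max, new_val) = max(48, -7) = 48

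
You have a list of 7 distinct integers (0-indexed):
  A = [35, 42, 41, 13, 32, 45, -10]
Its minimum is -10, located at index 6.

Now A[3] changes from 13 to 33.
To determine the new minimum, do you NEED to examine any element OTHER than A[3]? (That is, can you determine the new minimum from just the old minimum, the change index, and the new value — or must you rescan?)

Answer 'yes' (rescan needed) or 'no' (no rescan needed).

Old min = -10 at index 6
Change at index 3: 13 -> 33
Index 3 was NOT the min. New min = min(-10, 33). No rescan of other elements needed.
Needs rescan: no

Answer: no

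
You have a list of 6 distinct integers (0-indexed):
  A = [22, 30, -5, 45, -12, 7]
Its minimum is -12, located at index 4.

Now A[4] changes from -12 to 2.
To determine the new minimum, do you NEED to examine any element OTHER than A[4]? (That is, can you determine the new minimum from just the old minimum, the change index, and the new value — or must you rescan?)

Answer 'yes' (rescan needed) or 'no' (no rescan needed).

Answer: yes

Derivation:
Old min = -12 at index 4
Change at index 4: -12 -> 2
Index 4 WAS the min and new value 2 > old min -12. Must rescan other elements to find the new min.
Needs rescan: yes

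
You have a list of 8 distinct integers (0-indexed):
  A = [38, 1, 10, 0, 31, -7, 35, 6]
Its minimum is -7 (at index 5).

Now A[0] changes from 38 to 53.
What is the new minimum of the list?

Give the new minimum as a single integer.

Answer: -7

Derivation:
Old min = -7 (at index 5)
Change: A[0] 38 -> 53
Changed element was NOT the old min.
  New min = min(old_min, new_val) = min(-7, 53) = -7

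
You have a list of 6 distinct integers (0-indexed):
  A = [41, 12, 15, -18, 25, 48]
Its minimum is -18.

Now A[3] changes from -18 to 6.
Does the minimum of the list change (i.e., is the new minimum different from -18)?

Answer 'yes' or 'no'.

Old min = -18
Change: A[3] -18 -> 6
Changed element was the min; new min must be rechecked.
New min = 6; changed? yes

Answer: yes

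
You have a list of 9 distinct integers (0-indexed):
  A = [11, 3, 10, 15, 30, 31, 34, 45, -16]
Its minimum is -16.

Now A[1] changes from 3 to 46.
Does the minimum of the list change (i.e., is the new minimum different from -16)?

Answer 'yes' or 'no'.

Answer: no

Derivation:
Old min = -16
Change: A[1] 3 -> 46
Changed element was NOT the min; min changes only if 46 < -16.
New min = -16; changed? no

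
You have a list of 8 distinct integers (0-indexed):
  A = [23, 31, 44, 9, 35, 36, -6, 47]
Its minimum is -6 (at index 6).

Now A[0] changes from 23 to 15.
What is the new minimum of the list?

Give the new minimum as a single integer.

Answer: -6

Derivation:
Old min = -6 (at index 6)
Change: A[0] 23 -> 15
Changed element was NOT the old min.
  New min = min(old_min, new_val) = min(-6, 15) = -6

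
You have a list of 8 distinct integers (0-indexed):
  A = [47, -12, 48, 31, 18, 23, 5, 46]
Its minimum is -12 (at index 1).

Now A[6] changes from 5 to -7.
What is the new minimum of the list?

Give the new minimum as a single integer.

Answer: -12

Derivation:
Old min = -12 (at index 1)
Change: A[6] 5 -> -7
Changed element was NOT the old min.
  New min = min(old_min, new_val) = min(-12, -7) = -12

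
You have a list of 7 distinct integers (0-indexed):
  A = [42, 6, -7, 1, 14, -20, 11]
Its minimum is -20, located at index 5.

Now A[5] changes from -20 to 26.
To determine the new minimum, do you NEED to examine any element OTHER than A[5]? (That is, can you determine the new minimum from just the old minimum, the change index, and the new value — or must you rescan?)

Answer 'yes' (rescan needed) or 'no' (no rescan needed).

Answer: yes

Derivation:
Old min = -20 at index 5
Change at index 5: -20 -> 26
Index 5 WAS the min and new value 26 > old min -20. Must rescan other elements to find the new min.
Needs rescan: yes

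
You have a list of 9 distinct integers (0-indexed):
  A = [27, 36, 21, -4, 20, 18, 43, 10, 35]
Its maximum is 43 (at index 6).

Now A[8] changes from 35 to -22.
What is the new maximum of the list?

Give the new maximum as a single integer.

Old max = 43 (at index 6)
Change: A[8] 35 -> -22
Changed element was NOT the old max.
  New max = max(old_max, new_val) = max(43, -22) = 43

Answer: 43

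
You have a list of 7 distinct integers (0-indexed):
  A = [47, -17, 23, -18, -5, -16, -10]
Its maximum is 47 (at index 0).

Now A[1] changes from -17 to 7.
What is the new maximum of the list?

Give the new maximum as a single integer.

Old max = 47 (at index 0)
Change: A[1] -17 -> 7
Changed element was NOT the old max.
  New max = max(old_max, new_val) = max(47, 7) = 47

Answer: 47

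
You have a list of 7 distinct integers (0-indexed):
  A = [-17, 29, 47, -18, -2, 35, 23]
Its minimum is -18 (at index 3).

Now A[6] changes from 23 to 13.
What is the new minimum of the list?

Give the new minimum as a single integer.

Old min = -18 (at index 3)
Change: A[6] 23 -> 13
Changed element was NOT the old min.
  New min = min(old_min, new_val) = min(-18, 13) = -18

Answer: -18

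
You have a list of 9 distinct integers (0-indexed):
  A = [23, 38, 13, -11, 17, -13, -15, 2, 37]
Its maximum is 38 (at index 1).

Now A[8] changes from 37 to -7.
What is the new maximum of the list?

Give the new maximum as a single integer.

Answer: 38

Derivation:
Old max = 38 (at index 1)
Change: A[8] 37 -> -7
Changed element was NOT the old max.
  New max = max(old_max, new_val) = max(38, -7) = 38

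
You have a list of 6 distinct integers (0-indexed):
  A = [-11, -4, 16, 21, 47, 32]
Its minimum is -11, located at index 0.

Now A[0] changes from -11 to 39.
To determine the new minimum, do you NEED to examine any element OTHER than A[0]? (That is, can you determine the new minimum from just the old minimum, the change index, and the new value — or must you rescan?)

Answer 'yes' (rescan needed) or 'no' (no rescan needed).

Answer: yes

Derivation:
Old min = -11 at index 0
Change at index 0: -11 -> 39
Index 0 WAS the min and new value 39 > old min -11. Must rescan other elements to find the new min.
Needs rescan: yes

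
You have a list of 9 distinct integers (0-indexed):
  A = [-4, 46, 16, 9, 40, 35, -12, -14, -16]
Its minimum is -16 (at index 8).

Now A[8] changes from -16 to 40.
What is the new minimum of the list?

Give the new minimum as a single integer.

Answer: -14

Derivation:
Old min = -16 (at index 8)
Change: A[8] -16 -> 40
Changed element WAS the min. Need to check: is 40 still <= all others?
  Min of remaining elements: -14
  New min = min(40, -14) = -14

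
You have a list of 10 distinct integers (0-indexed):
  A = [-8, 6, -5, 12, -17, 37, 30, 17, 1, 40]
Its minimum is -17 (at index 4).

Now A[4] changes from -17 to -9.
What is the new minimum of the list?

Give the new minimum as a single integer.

Old min = -17 (at index 4)
Change: A[4] -17 -> -9
Changed element WAS the min. Need to check: is -9 still <= all others?
  Min of remaining elements: -8
  New min = min(-9, -8) = -9

Answer: -9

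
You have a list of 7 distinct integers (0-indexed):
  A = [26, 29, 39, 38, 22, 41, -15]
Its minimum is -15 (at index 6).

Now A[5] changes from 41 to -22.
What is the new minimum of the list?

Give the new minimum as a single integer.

Answer: -22

Derivation:
Old min = -15 (at index 6)
Change: A[5] 41 -> -22
Changed element was NOT the old min.
  New min = min(old_min, new_val) = min(-15, -22) = -22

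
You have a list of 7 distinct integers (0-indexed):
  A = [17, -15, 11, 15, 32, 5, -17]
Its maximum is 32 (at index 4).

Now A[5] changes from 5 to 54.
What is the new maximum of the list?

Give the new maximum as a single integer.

Old max = 32 (at index 4)
Change: A[5] 5 -> 54
Changed element was NOT the old max.
  New max = max(old_max, new_val) = max(32, 54) = 54

Answer: 54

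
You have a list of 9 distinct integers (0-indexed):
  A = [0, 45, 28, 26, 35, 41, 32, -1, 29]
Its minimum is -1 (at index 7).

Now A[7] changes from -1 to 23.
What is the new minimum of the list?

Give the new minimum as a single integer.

Answer: 0

Derivation:
Old min = -1 (at index 7)
Change: A[7] -1 -> 23
Changed element WAS the min. Need to check: is 23 still <= all others?
  Min of remaining elements: 0
  New min = min(23, 0) = 0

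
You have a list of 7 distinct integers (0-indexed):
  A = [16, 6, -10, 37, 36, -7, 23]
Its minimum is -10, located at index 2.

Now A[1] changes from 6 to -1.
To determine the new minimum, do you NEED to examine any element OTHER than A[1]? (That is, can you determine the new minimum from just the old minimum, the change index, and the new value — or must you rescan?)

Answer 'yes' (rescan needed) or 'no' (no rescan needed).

Answer: no

Derivation:
Old min = -10 at index 2
Change at index 1: 6 -> -1
Index 1 was NOT the min. New min = min(-10, -1). No rescan of other elements needed.
Needs rescan: no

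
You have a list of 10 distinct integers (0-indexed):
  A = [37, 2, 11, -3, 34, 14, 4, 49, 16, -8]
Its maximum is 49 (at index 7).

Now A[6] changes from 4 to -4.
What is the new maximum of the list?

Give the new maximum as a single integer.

Answer: 49

Derivation:
Old max = 49 (at index 7)
Change: A[6] 4 -> -4
Changed element was NOT the old max.
  New max = max(old_max, new_val) = max(49, -4) = 49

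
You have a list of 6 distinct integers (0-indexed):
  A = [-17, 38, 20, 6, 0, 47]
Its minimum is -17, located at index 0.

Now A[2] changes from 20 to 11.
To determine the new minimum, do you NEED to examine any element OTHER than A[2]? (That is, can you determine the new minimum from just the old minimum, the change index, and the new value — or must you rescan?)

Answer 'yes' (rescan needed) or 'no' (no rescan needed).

Old min = -17 at index 0
Change at index 2: 20 -> 11
Index 2 was NOT the min. New min = min(-17, 11). No rescan of other elements needed.
Needs rescan: no

Answer: no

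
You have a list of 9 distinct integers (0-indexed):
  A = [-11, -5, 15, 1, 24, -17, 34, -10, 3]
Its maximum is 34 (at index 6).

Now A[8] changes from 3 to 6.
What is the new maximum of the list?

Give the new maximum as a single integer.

Answer: 34

Derivation:
Old max = 34 (at index 6)
Change: A[8] 3 -> 6
Changed element was NOT the old max.
  New max = max(old_max, new_val) = max(34, 6) = 34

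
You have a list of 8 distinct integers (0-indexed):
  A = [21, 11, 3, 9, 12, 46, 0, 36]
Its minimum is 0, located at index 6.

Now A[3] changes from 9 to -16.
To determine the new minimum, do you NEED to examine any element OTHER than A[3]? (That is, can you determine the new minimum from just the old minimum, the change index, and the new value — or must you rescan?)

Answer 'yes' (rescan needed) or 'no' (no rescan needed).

Answer: no

Derivation:
Old min = 0 at index 6
Change at index 3: 9 -> -16
Index 3 was NOT the min. New min = min(0, -16). No rescan of other elements needed.
Needs rescan: no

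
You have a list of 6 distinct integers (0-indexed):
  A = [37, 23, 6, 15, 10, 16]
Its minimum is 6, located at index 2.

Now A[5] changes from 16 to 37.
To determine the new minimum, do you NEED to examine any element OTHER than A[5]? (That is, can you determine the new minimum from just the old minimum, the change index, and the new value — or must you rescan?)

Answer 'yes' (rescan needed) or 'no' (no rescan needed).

Answer: no

Derivation:
Old min = 6 at index 2
Change at index 5: 16 -> 37
Index 5 was NOT the min. New min = min(6, 37). No rescan of other elements needed.
Needs rescan: no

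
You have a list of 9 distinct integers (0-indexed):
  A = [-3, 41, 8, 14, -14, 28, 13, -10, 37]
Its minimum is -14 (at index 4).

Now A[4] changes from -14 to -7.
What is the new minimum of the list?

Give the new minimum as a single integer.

Old min = -14 (at index 4)
Change: A[4] -14 -> -7
Changed element WAS the min. Need to check: is -7 still <= all others?
  Min of remaining elements: -10
  New min = min(-7, -10) = -10

Answer: -10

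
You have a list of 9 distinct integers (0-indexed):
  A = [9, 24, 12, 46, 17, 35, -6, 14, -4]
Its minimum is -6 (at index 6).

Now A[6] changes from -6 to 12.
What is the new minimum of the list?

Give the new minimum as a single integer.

Old min = -6 (at index 6)
Change: A[6] -6 -> 12
Changed element WAS the min. Need to check: is 12 still <= all others?
  Min of remaining elements: -4
  New min = min(12, -4) = -4

Answer: -4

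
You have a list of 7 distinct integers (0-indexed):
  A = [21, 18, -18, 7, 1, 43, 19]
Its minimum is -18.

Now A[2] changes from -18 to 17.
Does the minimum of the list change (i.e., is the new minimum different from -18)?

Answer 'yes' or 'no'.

Answer: yes

Derivation:
Old min = -18
Change: A[2] -18 -> 17
Changed element was the min; new min must be rechecked.
New min = 1; changed? yes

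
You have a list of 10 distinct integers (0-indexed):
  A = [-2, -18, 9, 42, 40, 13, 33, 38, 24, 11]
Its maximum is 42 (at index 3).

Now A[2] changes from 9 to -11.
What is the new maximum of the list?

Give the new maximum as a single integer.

Old max = 42 (at index 3)
Change: A[2] 9 -> -11
Changed element was NOT the old max.
  New max = max(old_max, new_val) = max(42, -11) = 42

Answer: 42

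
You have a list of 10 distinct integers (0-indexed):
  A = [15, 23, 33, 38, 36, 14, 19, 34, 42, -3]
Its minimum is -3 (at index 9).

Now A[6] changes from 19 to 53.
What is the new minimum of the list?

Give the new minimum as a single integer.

Old min = -3 (at index 9)
Change: A[6] 19 -> 53
Changed element was NOT the old min.
  New min = min(old_min, new_val) = min(-3, 53) = -3

Answer: -3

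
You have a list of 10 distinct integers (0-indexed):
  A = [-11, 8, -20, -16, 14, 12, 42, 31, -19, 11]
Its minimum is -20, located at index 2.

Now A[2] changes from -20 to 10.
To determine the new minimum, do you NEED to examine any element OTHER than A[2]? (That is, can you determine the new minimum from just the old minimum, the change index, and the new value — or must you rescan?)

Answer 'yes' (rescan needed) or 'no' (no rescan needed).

Answer: yes

Derivation:
Old min = -20 at index 2
Change at index 2: -20 -> 10
Index 2 WAS the min and new value 10 > old min -20. Must rescan other elements to find the new min.
Needs rescan: yes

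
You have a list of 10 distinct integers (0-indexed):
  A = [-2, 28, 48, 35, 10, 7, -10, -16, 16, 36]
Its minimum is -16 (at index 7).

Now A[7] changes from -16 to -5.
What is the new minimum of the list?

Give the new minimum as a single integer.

Old min = -16 (at index 7)
Change: A[7] -16 -> -5
Changed element WAS the min. Need to check: is -5 still <= all others?
  Min of remaining elements: -10
  New min = min(-5, -10) = -10

Answer: -10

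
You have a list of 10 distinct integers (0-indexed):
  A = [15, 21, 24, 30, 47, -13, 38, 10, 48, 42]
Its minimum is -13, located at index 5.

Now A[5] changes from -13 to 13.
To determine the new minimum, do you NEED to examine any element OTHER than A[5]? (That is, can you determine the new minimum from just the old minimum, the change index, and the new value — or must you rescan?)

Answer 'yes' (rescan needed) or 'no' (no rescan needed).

Answer: yes

Derivation:
Old min = -13 at index 5
Change at index 5: -13 -> 13
Index 5 WAS the min and new value 13 > old min -13. Must rescan other elements to find the new min.
Needs rescan: yes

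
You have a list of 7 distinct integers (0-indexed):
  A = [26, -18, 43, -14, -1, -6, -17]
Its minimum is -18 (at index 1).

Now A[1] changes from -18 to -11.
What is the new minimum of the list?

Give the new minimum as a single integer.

Answer: -17

Derivation:
Old min = -18 (at index 1)
Change: A[1] -18 -> -11
Changed element WAS the min. Need to check: is -11 still <= all others?
  Min of remaining elements: -17
  New min = min(-11, -17) = -17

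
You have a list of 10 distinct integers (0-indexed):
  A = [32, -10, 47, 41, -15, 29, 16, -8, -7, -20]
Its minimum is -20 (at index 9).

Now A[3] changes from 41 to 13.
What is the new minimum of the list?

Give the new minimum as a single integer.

Old min = -20 (at index 9)
Change: A[3] 41 -> 13
Changed element was NOT the old min.
  New min = min(old_min, new_val) = min(-20, 13) = -20

Answer: -20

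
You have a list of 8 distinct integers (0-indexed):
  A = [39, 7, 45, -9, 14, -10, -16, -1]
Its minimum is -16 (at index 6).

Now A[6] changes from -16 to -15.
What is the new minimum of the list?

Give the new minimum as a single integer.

Old min = -16 (at index 6)
Change: A[6] -16 -> -15
Changed element WAS the min. Need to check: is -15 still <= all others?
  Min of remaining elements: -10
  New min = min(-15, -10) = -15

Answer: -15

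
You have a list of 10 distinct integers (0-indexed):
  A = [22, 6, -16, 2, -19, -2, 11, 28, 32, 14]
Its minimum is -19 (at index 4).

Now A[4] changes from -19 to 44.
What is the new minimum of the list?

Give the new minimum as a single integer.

Old min = -19 (at index 4)
Change: A[4] -19 -> 44
Changed element WAS the min. Need to check: is 44 still <= all others?
  Min of remaining elements: -16
  New min = min(44, -16) = -16

Answer: -16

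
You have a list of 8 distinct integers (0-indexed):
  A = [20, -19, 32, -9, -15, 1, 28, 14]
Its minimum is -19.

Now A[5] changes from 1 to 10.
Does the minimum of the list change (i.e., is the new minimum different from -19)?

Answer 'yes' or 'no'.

Answer: no

Derivation:
Old min = -19
Change: A[5] 1 -> 10
Changed element was NOT the min; min changes only if 10 < -19.
New min = -19; changed? no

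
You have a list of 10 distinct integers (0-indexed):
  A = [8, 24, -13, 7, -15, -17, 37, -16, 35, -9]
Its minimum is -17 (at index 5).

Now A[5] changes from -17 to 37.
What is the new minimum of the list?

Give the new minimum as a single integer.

Old min = -17 (at index 5)
Change: A[5] -17 -> 37
Changed element WAS the min. Need to check: is 37 still <= all others?
  Min of remaining elements: -16
  New min = min(37, -16) = -16

Answer: -16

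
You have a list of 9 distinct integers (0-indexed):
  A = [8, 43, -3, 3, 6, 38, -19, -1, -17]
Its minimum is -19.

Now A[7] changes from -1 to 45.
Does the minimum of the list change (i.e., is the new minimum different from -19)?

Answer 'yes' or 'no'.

Old min = -19
Change: A[7] -1 -> 45
Changed element was NOT the min; min changes only if 45 < -19.
New min = -19; changed? no

Answer: no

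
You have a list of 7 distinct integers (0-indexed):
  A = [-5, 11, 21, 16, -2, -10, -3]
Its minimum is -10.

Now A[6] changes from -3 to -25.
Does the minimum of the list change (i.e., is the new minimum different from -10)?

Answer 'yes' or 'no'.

Old min = -10
Change: A[6] -3 -> -25
Changed element was NOT the min; min changes only if -25 < -10.
New min = -25; changed? yes

Answer: yes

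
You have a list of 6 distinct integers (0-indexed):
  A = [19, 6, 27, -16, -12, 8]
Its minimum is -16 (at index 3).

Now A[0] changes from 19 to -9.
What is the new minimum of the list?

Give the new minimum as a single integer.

Answer: -16

Derivation:
Old min = -16 (at index 3)
Change: A[0] 19 -> -9
Changed element was NOT the old min.
  New min = min(old_min, new_val) = min(-16, -9) = -16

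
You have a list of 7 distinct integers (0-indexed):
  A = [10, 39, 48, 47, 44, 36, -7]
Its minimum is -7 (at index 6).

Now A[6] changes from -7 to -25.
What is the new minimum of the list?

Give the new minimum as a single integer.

Answer: -25

Derivation:
Old min = -7 (at index 6)
Change: A[6] -7 -> -25
Changed element WAS the min. Need to check: is -25 still <= all others?
  Min of remaining elements: 10
  New min = min(-25, 10) = -25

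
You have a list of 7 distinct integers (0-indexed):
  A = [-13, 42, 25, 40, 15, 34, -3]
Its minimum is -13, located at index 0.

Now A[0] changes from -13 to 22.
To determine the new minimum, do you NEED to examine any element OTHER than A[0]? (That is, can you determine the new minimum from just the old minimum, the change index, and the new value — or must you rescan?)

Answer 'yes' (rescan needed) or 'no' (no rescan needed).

Answer: yes

Derivation:
Old min = -13 at index 0
Change at index 0: -13 -> 22
Index 0 WAS the min and new value 22 > old min -13. Must rescan other elements to find the new min.
Needs rescan: yes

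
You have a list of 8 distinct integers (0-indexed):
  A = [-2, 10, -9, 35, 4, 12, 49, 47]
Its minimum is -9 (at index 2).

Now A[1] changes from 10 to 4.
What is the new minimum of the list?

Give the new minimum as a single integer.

Answer: -9

Derivation:
Old min = -9 (at index 2)
Change: A[1] 10 -> 4
Changed element was NOT the old min.
  New min = min(old_min, new_val) = min(-9, 4) = -9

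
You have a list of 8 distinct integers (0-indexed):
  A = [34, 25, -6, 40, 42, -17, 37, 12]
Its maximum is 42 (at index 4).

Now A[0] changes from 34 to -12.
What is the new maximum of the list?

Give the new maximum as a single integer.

Old max = 42 (at index 4)
Change: A[0] 34 -> -12
Changed element was NOT the old max.
  New max = max(old_max, new_val) = max(42, -12) = 42

Answer: 42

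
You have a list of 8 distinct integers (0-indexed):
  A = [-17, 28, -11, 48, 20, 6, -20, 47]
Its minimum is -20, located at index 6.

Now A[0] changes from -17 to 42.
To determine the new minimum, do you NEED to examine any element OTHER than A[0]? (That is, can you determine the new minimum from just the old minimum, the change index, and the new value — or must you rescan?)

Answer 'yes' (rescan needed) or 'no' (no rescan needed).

Old min = -20 at index 6
Change at index 0: -17 -> 42
Index 0 was NOT the min. New min = min(-20, 42). No rescan of other elements needed.
Needs rescan: no

Answer: no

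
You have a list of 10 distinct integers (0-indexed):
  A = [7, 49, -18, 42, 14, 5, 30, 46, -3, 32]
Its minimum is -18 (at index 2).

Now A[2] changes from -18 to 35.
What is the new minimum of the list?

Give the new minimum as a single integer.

Old min = -18 (at index 2)
Change: A[2] -18 -> 35
Changed element WAS the min. Need to check: is 35 still <= all others?
  Min of remaining elements: -3
  New min = min(35, -3) = -3

Answer: -3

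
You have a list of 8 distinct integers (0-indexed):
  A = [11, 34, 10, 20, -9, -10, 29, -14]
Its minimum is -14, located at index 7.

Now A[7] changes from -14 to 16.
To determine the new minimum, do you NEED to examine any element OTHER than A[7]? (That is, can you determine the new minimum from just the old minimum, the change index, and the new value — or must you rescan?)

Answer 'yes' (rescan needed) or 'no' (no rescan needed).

Answer: yes

Derivation:
Old min = -14 at index 7
Change at index 7: -14 -> 16
Index 7 WAS the min and new value 16 > old min -14. Must rescan other elements to find the new min.
Needs rescan: yes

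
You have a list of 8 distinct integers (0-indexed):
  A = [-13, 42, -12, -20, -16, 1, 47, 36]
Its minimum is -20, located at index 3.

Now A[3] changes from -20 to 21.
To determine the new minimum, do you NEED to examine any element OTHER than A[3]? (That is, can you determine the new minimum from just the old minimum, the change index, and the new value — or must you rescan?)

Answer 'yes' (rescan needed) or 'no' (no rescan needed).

Old min = -20 at index 3
Change at index 3: -20 -> 21
Index 3 WAS the min and new value 21 > old min -20. Must rescan other elements to find the new min.
Needs rescan: yes

Answer: yes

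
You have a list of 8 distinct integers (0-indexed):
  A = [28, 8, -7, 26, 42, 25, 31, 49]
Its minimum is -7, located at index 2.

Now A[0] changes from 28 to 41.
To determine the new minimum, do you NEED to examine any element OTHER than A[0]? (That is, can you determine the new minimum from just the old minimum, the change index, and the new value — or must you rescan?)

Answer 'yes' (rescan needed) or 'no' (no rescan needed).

Answer: no

Derivation:
Old min = -7 at index 2
Change at index 0: 28 -> 41
Index 0 was NOT the min. New min = min(-7, 41). No rescan of other elements needed.
Needs rescan: no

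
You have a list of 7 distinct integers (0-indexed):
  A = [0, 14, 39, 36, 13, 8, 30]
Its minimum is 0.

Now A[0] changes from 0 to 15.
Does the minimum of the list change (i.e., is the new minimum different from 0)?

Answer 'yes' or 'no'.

Old min = 0
Change: A[0] 0 -> 15
Changed element was the min; new min must be rechecked.
New min = 8; changed? yes

Answer: yes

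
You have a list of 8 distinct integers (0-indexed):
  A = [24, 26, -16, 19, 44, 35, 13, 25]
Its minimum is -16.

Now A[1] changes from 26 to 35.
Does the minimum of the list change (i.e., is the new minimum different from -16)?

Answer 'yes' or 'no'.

Answer: no

Derivation:
Old min = -16
Change: A[1] 26 -> 35
Changed element was NOT the min; min changes only if 35 < -16.
New min = -16; changed? no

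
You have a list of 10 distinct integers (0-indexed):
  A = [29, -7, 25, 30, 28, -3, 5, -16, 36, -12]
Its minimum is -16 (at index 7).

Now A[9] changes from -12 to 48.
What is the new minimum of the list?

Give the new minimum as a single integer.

Answer: -16

Derivation:
Old min = -16 (at index 7)
Change: A[9] -12 -> 48
Changed element was NOT the old min.
  New min = min(old_min, new_val) = min(-16, 48) = -16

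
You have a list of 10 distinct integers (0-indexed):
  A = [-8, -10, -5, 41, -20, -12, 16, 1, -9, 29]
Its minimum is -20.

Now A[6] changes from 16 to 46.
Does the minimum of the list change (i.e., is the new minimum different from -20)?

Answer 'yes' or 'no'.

Answer: no

Derivation:
Old min = -20
Change: A[6] 16 -> 46
Changed element was NOT the min; min changes only if 46 < -20.
New min = -20; changed? no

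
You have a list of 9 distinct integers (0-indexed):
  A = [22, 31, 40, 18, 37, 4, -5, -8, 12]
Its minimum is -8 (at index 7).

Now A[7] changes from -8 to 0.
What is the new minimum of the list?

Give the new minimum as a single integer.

Old min = -8 (at index 7)
Change: A[7] -8 -> 0
Changed element WAS the min. Need to check: is 0 still <= all others?
  Min of remaining elements: -5
  New min = min(0, -5) = -5

Answer: -5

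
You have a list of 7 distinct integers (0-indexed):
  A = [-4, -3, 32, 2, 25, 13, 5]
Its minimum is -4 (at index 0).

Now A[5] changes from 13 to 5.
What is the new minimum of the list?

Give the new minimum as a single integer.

Old min = -4 (at index 0)
Change: A[5] 13 -> 5
Changed element was NOT the old min.
  New min = min(old_min, new_val) = min(-4, 5) = -4

Answer: -4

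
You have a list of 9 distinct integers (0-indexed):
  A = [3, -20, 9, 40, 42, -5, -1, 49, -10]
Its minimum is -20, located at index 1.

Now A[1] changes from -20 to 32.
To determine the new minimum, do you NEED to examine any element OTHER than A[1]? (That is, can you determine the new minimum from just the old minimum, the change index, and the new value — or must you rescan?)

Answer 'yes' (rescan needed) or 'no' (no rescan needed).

Old min = -20 at index 1
Change at index 1: -20 -> 32
Index 1 WAS the min and new value 32 > old min -20. Must rescan other elements to find the new min.
Needs rescan: yes

Answer: yes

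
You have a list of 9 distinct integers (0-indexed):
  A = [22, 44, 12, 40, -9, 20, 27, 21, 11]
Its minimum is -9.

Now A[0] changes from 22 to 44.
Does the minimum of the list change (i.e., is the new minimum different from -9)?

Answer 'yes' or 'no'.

Answer: no

Derivation:
Old min = -9
Change: A[0] 22 -> 44
Changed element was NOT the min; min changes only if 44 < -9.
New min = -9; changed? no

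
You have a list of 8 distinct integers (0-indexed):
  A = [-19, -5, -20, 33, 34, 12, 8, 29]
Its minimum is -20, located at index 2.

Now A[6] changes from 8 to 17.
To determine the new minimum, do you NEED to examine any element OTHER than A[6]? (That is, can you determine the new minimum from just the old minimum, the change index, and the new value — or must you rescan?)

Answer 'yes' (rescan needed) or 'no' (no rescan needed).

Answer: no

Derivation:
Old min = -20 at index 2
Change at index 6: 8 -> 17
Index 6 was NOT the min. New min = min(-20, 17). No rescan of other elements needed.
Needs rescan: no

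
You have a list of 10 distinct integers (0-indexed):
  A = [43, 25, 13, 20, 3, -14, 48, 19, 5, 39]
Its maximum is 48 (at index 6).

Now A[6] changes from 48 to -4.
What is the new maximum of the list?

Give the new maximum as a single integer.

Old max = 48 (at index 6)
Change: A[6] 48 -> -4
Changed element WAS the max -> may need rescan.
  Max of remaining elements: 43
  New max = max(-4, 43) = 43

Answer: 43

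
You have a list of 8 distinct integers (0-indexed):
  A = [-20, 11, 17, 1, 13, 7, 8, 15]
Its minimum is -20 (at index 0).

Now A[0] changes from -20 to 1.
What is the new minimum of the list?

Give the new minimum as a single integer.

Old min = -20 (at index 0)
Change: A[0] -20 -> 1
Changed element WAS the min. Need to check: is 1 still <= all others?
  Min of remaining elements: 1
  New min = min(1, 1) = 1

Answer: 1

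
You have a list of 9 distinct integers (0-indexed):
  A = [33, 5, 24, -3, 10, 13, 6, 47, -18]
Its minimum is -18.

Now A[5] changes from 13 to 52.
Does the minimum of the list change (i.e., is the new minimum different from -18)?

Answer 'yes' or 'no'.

Old min = -18
Change: A[5] 13 -> 52
Changed element was NOT the min; min changes only if 52 < -18.
New min = -18; changed? no

Answer: no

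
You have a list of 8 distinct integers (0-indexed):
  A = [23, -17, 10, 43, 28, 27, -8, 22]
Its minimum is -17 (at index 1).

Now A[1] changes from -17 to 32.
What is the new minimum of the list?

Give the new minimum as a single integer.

Answer: -8

Derivation:
Old min = -17 (at index 1)
Change: A[1] -17 -> 32
Changed element WAS the min. Need to check: is 32 still <= all others?
  Min of remaining elements: -8
  New min = min(32, -8) = -8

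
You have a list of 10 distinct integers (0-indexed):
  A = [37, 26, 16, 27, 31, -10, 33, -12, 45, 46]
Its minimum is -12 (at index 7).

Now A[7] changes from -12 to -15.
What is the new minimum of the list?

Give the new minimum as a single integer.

Answer: -15

Derivation:
Old min = -12 (at index 7)
Change: A[7] -12 -> -15
Changed element WAS the min. Need to check: is -15 still <= all others?
  Min of remaining elements: -10
  New min = min(-15, -10) = -15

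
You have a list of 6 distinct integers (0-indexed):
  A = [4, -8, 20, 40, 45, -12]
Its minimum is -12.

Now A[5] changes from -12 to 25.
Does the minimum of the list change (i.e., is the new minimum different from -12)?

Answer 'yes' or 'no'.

Old min = -12
Change: A[5] -12 -> 25
Changed element was the min; new min must be rechecked.
New min = -8; changed? yes

Answer: yes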